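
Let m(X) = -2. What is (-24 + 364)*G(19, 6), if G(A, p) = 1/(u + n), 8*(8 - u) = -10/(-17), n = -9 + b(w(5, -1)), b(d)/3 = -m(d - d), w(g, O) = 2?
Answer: 4624/67 ≈ 69.015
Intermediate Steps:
b(d) = 6 (b(d) = 3*(-1*(-2)) = 3*2 = 6)
n = -3 (n = -9 + 6 = -3)
u = 539/68 (u = 8 - (-5)/(4*(-17)) = 8 - (-5)*(-1)/(4*17) = 8 - ⅛*10/17 = 8 - 5/68 = 539/68 ≈ 7.9265)
G(A, p) = 68/335 (G(A, p) = 1/(539/68 - 3) = 1/(335/68) = 68/335)
(-24 + 364)*G(19, 6) = (-24 + 364)*(68/335) = 340*(68/335) = 4624/67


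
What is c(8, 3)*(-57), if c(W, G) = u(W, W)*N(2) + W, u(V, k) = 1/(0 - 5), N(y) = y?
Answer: -2166/5 ≈ -433.20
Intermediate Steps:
u(V, k) = -⅕ (u(V, k) = 1/(-5) = -⅕)
c(W, G) = -⅖ + W (c(W, G) = -⅕*2 + W = -⅖ + W)
c(8, 3)*(-57) = (-⅖ + 8)*(-57) = (38/5)*(-57) = -2166/5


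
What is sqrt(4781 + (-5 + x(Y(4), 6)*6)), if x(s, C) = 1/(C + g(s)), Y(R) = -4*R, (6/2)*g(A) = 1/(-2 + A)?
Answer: 2*sqrt(124594989)/323 ≈ 69.116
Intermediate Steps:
g(A) = 1/(3*(-2 + A))
x(s, C) = 1/(C + 1/(3*(-2 + s)))
sqrt(4781 + (-5 + x(Y(4), 6)*6)) = sqrt(4781 + (-5 + (3*(-2 - 4*4)/(1 + 3*6*(-2 - 4*4)))*6)) = sqrt(4781 + (-5 + (3*(-2 - 16)/(1 + 3*6*(-2 - 16)))*6)) = sqrt(4781 + (-5 + (3*(-18)/(1 + 3*6*(-18)))*6)) = sqrt(4781 + (-5 + (3*(-18)/(1 - 324))*6)) = sqrt(4781 + (-5 + (3*(-18)/(-323))*6)) = sqrt(4781 + (-5 + (3*(-1/323)*(-18))*6)) = sqrt(4781 + (-5 + (54/323)*6)) = sqrt(4781 + (-5 + 324/323)) = sqrt(4781 - 1291/323) = sqrt(1542972/323) = 2*sqrt(124594989)/323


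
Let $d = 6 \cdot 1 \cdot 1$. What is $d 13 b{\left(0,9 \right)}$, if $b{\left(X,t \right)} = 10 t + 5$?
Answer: $7410$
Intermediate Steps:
$b{\left(X,t \right)} = 5 + 10 t$
$d = 6$ ($d = 6 \cdot 1 = 6$)
$d 13 b{\left(0,9 \right)} = 6 \cdot 13 \left(5 + 10 \cdot 9\right) = 78 \left(5 + 90\right) = 78 \cdot 95 = 7410$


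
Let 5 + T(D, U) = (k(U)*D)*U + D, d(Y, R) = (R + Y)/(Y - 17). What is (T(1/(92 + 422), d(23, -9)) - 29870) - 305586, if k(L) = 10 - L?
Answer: -775921208/2313 ≈ -3.3546e+5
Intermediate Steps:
d(Y, R) = (R + Y)/(-17 + Y)
T(D, U) = -5 + D + D*U*(10 - U) (T(D, U) = -5 + (((10 - U)*D)*U + D) = -5 + ((D*(10 - U))*U + D) = -5 + (D*U*(10 - U) + D) = -5 + (D + D*U*(10 - U)) = -5 + D + D*U*(10 - U))
(T(1/(92 + 422), d(23, -9)) - 29870) - 305586 = ((-5 + 1/(92 + 422) - (-9 + 23)/(-17 + 23)*(-10 + (-9 + 23)/(-17 + 23))/(92 + 422)) - 29870) - 305586 = ((-5 + 1/514 - 1*14/6*(-10 + 14/6)/514) - 29870) - 305586 = ((-5 + 1/514 - 1*1/514*(⅙)*14*(-10 + (⅙)*14)) - 29870) - 305586 = ((-5 + 1/514 - 1*1/514*7/3*(-10 + 7/3)) - 29870) - 305586 = ((-5 + 1/514 - 1*1/514*7/3*(-23/3)) - 29870) - 305586 = ((-5 + 1/514 + 161/4626) - 29870) - 305586 = (-11480/2313 - 29870) - 305586 = -69100790/2313 - 305586 = -775921208/2313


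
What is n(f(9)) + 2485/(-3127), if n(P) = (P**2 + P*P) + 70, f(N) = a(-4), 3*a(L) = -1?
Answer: 1953899/28143 ≈ 69.427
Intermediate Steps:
a(L) = -1/3 (a(L) = (1/3)*(-1) = -1/3)
f(N) = -1/3
n(P) = 70 + 2*P**2 (n(P) = (P**2 + P**2) + 70 = 2*P**2 + 70 = 70 + 2*P**2)
n(f(9)) + 2485/(-3127) = (70 + 2*(-1/3)**2) + 2485/(-3127) = (70 + 2*(1/9)) + 2485*(-1/3127) = (70 + 2/9) - 2485/3127 = 632/9 - 2485/3127 = 1953899/28143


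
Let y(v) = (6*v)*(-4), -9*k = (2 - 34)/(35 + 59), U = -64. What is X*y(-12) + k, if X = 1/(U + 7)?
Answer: -40304/8037 ≈ -5.0148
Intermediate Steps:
k = 16/423 (k = -(2 - 34)/(9*(35 + 59)) = -(-32)/(9*94) = -1/9*(-16/47) = 16/423 ≈ 0.037825)
y(v) = -24*v
X = -1/57 (X = 1/(-64 + 7) = 1/(-57) = -1/57 ≈ -0.017544)
X*y(-12) + k = -(-8)*(-12)/19 + 16/423 = -1/57*288 + 16/423 = -96/19 + 16/423 = -40304/8037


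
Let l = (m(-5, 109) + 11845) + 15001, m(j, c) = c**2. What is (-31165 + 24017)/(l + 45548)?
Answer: -7148/84275 ≈ -0.084818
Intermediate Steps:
l = 38727 (l = (109**2 + 11845) + 15001 = (11881 + 11845) + 15001 = 23726 + 15001 = 38727)
(-31165 + 24017)/(l + 45548) = (-31165 + 24017)/(38727 + 45548) = -7148/84275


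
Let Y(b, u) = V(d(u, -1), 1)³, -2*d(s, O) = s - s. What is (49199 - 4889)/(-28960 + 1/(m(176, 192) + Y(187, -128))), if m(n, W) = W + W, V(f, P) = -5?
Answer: -3825430/2500213 ≈ -1.5300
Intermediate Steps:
d(s, O) = 0 (d(s, O) = -(s - s)/2 = -½*0 = 0)
m(n, W) = 2*W
Y(b, u) = -125 (Y(b, u) = (-5)³ = -125)
(49199 - 4889)/(-28960 + 1/(m(176, 192) + Y(187, -128))) = (49199 - 4889)/(-28960 + 1/(2*192 - 125)) = 44310/(-28960 + 1/(384 - 125)) = 44310/(-28960 + 1/259) = 44310/(-7500639/259) = 44310*(-259/7500639) = -3825430/2500213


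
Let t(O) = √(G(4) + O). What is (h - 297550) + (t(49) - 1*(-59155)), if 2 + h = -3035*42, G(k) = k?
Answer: -365867 + √53 ≈ -3.6586e+5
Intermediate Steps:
t(O) = √(4 + O)
h = -127472 (h = -2 - 3035*42 = -2 - 127470 = -127472)
(h - 297550) + (t(49) - 1*(-59155)) = (-127472 - 297550) + (√(4 + 49) - 1*(-59155)) = -425022 + (√53 + 59155) = -425022 + (59155 + √53) = -365867 + √53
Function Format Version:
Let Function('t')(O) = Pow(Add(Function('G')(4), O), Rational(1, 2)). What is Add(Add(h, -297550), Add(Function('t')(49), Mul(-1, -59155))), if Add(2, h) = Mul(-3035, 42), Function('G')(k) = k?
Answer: Add(-365867, Pow(53, Rational(1, 2))) ≈ -3.6586e+5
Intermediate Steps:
Function('t')(O) = Pow(Add(4, O), Rational(1, 2))
h = -127472 (h = Add(-2, Mul(-3035, 42)) = Add(-2, -127470) = -127472)
Add(Add(h, -297550), Add(Function('t')(49), Mul(-1, -59155))) = Add(Add(-127472, -297550), Add(Pow(Add(4, 49), Rational(1, 2)), Mul(-1, -59155))) = Add(-425022, Add(Pow(53, Rational(1, 2)), 59155)) = Add(-425022, Add(59155, Pow(53, Rational(1, 2)))) = Add(-365867, Pow(53, Rational(1, 2)))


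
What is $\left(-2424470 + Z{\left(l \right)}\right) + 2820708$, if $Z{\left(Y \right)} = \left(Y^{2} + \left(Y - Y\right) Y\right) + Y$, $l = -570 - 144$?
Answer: $905320$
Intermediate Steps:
$l = -714$ ($l = -570 - 144 = -714$)
$Z{\left(Y \right)} = Y + Y^{2}$ ($Z{\left(Y \right)} = \left(Y^{2} + 0 Y\right) + Y = \left(Y^{2} + 0\right) + Y = Y^{2} + Y = Y + Y^{2}$)
$\left(-2424470 + Z{\left(l \right)}\right) + 2820708 = \left(-2424470 - 714 \left(1 - 714\right)\right) + 2820708 = \left(-2424470 - -509082\right) + 2820708 = \left(-2424470 + 509082\right) + 2820708 = -1915388 + 2820708 = 905320$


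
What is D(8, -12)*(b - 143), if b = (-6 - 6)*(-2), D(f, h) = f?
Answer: -952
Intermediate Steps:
b = 24 (b = -12*(-2) = 24)
D(8, -12)*(b - 143) = 8*(24 - 143) = 8*(-119) = -952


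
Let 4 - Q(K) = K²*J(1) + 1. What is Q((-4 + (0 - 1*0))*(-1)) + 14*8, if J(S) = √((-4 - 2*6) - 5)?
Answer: 115 - 16*I*√21 ≈ 115.0 - 73.321*I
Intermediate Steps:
J(S) = I*√21 (J(S) = √((-4 - 12) - 5) = √(-16 - 5) = √(-21) = I*√21)
Q(K) = 3 - I*√21*K² (Q(K) = 4 - (K²*(I*√21) + 1) = 4 - (I*√21*K² + 1) = 4 - (1 + I*√21*K²) = 4 + (-1 - I*√21*K²) = 3 - I*√21*K²)
Q((-4 + (0 - 1*0))*(-1)) + 14*8 = (3 - I*√21*((-4 + (0 - 1*0))*(-1))²) + 14*8 = (3 - I*√21*((-4 + (0 + 0))*(-1))²) + 112 = (3 - I*√21*((-4 + 0)*(-1))²) + 112 = (3 - I*√21*(-4*(-1))²) + 112 = (3 - 1*I*√21*4²) + 112 = (3 - 1*I*√21*16) + 112 = (3 - 16*I*√21) + 112 = 115 - 16*I*√21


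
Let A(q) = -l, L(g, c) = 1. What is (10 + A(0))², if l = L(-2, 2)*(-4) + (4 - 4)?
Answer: 196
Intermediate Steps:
l = -4 (l = 1*(-4) + (4 - 4) = -4 + 0 = -4)
A(q) = 4 (A(q) = -1*(-4) = 4)
(10 + A(0))² = (10 + 4)² = 14² = 196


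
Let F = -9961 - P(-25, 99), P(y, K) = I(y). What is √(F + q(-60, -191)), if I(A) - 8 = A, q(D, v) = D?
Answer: 2*I*√2501 ≈ 100.02*I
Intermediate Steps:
I(A) = 8 + A
P(y, K) = 8 + y
F = -9944 (F = -9961 - (8 - 25) = -9961 - 1*(-17) = -9961 + 17 = -9944)
√(F + q(-60, -191)) = √(-9944 - 60) = √(-10004) = 2*I*√2501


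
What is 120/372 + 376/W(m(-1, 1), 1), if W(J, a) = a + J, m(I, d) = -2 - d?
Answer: -5818/31 ≈ -187.68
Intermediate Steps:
W(J, a) = J + a
120/372 + 376/W(m(-1, 1), 1) = 120/372 + 376/((-2 - 1*1) + 1) = 120*(1/372) + 376/((-2 - 1) + 1) = 10/31 + 376/(-3 + 1) = 10/31 + 376/(-2) = 10/31 + 376*(-½) = 10/31 - 188 = -5818/31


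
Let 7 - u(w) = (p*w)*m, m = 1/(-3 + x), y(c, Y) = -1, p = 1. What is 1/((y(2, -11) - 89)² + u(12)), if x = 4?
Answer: 1/8095 ≈ 0.00012353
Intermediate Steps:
m = 1 (m = 1/(-3 + 4) = 1/1 = 1)
u(w) = 7 - w (u(w) = 7 - 1*w = 7 - w)
1/((y(2, -11) - 89)² + u(12)) = 1/((-1 - 89)² + (7 - 1*12)) = 1/((-90)² + (7 - 12)) = 1/(8100 - 5) = 1/8095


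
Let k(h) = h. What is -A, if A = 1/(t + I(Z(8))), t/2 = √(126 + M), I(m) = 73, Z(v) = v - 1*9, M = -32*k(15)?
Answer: I/(-73*I + 2*√354) ≈ -0.010823 + 0.0055789*I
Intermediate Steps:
M = -480 (M = -32*15 = -480)
Z(v) = -9 + v (Z(v) = v - 9 = -9 + v)
t = 2*I*√354 (t = 2*√(126 - 480) = 2*√(-354) = 2*(I*√354) = 2*I*√354 ≈ 37.63*I)
A = 1/(73 + 2*I*√354) (A = 1/(2*I*√354 + 73) = 1/(73 + 2*I*√354) ≈ 0.010823 - 0.0055789*I)
-A = -(73/6745 - 2*I*√354/6745) = -73/6745 + 2*I*√354/6745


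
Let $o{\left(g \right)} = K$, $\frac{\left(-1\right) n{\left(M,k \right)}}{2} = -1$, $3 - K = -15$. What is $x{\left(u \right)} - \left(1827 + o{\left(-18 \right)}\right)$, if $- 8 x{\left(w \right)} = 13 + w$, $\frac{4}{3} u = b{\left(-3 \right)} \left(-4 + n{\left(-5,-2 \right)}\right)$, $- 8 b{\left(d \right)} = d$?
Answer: $- \frac{236359}{128} \approx -1846.6$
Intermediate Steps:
$K = 18$ ($K = 3 - -15 = 3 + 15 = 18$)
$b{\left(d \right)} = - \frac{d}{8}$
$n{\left(M,k \right)} = 2$ ($n{\left(M,k \right)} = \left(-2\right) \left(-1\right) = 2$)
$o{\left(g \right)} = 18$
$u = - \frac{9}{16}$ ($u = \frac{3 \left(- \frac{1}{8}\right) \left(-3\right) \left(-4 + 2\right)}{4} = \frac{3 \cdot \frac{3}{8} \left(-2\right)}{4} = \frac{3}{4} \left(- \frac{3}{4}\right) = - \frac{9}{16} \approx -0.5625$)
$x{\left(w \right)} = - \frac{13}{8} - \frac{w}{8}$ ($x{\left(w \right)} = - \frac{13 + w}{8} = - \frac{13}{8} - \frac{w}{8}$)
$x{\left(u \right)} - \left(1827 + o{\left(-18 \right)}\right) = \left(- \frac{13}{8} - - \frac{9}{128}\right) - 1845 = \left(- \frac{13}{8} + \frac{9}{128}\right) - 1845 = - \frac{199}{128} - 1845 = - \frac{236359}{128}$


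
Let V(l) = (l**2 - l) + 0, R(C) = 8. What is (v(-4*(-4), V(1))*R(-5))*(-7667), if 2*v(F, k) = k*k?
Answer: 0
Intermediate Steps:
V(l) = l**2 - l
v(F, k) = k**2/2 (v(F, k) = (k*k)/2 = k**2/2)
(v(-4*(-4), V(1))*R(-5))*(-7667) = (((1*(-1 + 1))**2/2)*8)*(-7667) = (((1*0)**2/2)*8)*(-7667) = (((1/2)*0**2)*8)*(-7667) = (((1/2)*0)*8)*(-7667) = (0*8)*(-7667) = 0*(-7667) = 0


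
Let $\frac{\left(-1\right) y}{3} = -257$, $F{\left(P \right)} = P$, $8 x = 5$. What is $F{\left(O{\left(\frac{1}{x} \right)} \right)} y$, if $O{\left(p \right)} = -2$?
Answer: $-1542$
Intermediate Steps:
$x = \frac{5}{8}$ ($x = \frac{1}{8} \cdot 5 = \frac{5}{8} \approx 0.625$)
$y = 771$ ($y = \left(-3\right) \left(-257\right) = 771$)
$F{\left(O{\left(\frac{1}{x} \right)} \right)} y = \left(-2\right) 771 = -1542$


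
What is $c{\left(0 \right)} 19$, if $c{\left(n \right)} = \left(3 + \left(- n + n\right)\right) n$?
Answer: $0$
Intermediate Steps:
$c{\left(n \right)} = 3 n$ ($c{\left(n \right)} = \left(3 + 0\right) n = 3 n$)
$c{\left(0 \right)} 19 = 3 \cdot 0 \cdot 19 = 0 \cdot 19 = 0$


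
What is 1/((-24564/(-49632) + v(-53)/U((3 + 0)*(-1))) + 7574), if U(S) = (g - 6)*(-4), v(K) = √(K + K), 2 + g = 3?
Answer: 3239326677400/24536263584038561 - 21383120*I*√106/24536263584038561 ≈ 0.00013202 - 8.9725e-9*I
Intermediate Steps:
g = 1 (g = -2 + 3 = 1)
v(K) = √2*√K (v(K) = √(2*K) = √2*√K)
U(S) = 20 (U(S) = (1 - 6)*(-4) = -5*(-4) = 20)
1/((-24564/(-49632) + v(-53)/U((3 + 0)*(-1))) + 7574) = 1/((-24564/(-49632) + (√2*√(-53))/20) + 7574) = 1/((-24564*(-1/49632) + (√2*(I*√53))*(1/20)) + 7574) = 1/((2047/4136 + (I*√106)*(1/20)) + 7574) = 1/((2047/4136 + I*√106/20) + 7574) = 1/(31328111/4136 + I*√106/20)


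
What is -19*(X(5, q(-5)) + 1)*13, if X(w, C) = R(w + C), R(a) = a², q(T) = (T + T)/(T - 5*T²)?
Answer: -85975/13 ≈ -6613.5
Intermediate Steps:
q(T) = 2*T/(T - 5*T²) (q(T) = (2*T)/(T - 5*T²) = 2*T/(T - 5*T²))
X(w, C) = (C + w)² (X(w, C) = (w + C)² = (C + w)²)
-19*(X(5, q(-5)) + 1)*13 = -19*((-2/(-1 + 5*(-5)) + 5)² + 1)*13 = -19*((-2/(-1 - 25) + 5)² + 1)*13 = -19*((-2/(-26) + 5)² + 1)*13 = -19*((-2*(-1/26) + 5)² + 1)*13 = -19*((1/13 + 5)² + 1)*13 = -19*((66/13)² + 1)*13 = -19*(4356/169 + 1)*13 = -19*4525/169*13 = -85975/169*13 = -85975/13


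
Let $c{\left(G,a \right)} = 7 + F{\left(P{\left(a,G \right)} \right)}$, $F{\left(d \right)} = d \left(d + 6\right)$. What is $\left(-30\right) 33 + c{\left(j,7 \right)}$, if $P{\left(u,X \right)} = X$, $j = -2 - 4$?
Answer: $-983$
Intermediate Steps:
$j = -6$ ($j = -2 - 4 = -6$)
$F{\left(d \right)} = d \left(6 + d\right)$
$c{\left(G,a \right)} = 7 + G \left(6 + G\right)$
$\left(-30\right) 33 + c{\left(j,7 \right)} = \left(-30\right) 33 + \left(7 - 6 \left(6 - 6\right)\right) = -990 + \left(7 - 0\right) = -990 + \left(7 + 0\right) = -990 + 7 = -983$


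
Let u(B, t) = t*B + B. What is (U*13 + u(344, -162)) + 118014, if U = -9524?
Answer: -61182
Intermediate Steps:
u(B, t) = B + B*t (u(B, t) = B*t + B = B + B*t)
(U*13 + u(344, -162)) + 118014 = (-9524*13 + 344*(1 - 162)) + 118014 = (-123812 + 344*(-161)) + 118014 = (-123812 - 55384) + 118014 = -179196 + 118014 = -61182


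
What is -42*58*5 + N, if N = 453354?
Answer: 441174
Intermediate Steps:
-42*58*5 + N = -42*58*5 + 453354 = -2436*5 + 453354 = -12180 + 453354 = 441174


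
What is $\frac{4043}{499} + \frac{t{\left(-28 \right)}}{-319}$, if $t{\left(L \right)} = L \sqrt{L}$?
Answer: $\frac{4043}{499} + \frac{56 i \sqrt{7}}{319} \approx 8.1022 + 0.46446 i$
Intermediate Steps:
$t{\left(L \right)} = L^{\frac{3}{2}}$
$\frac{4043}{499} + \frac{t{\left(-28 \right)}}{-319} = \frac{4043}{499} + \frac{\left(-28\right)^{\frac{3}{2}}}{-319} = 4043 \cdot \frac{1}{499} + - 56 i \sqrt{7} \left(- \frac{1}{319}\right) = \frac{4043}{499} + \frac{56 i \sqrt{7}}{319}$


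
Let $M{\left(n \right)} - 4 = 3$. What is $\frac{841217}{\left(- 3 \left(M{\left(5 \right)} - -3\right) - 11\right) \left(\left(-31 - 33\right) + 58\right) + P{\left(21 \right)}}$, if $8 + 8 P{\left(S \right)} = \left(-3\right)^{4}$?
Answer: $\frac{517672}{157} \approx 3297.3$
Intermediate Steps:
$P{\left(S \right)} = \frac{73}{8}$ ($P{\left(S \right)} = -1 + \frac{\left(-3\right)^{4}}{8} = -1 + \frac{1}{8} \cdot 81 = -1 + \frac{81}{8} = \frac{73}{8}$)
$M{\left(n \right)} = 7$ ($M{\left(n \right)} = 4 + 3 = 7$)
$\frac{841217}{\left(- 3 \left(M{\left(5 \right)} - -3\right) - 11\right) \left(\left(-31 - 33\right) + 58\right) + P{\left(21 \right)}} = \frac{841217}{\left(- 3 \left(7 - -3\right) - 11\right) \left(\left(-31 - 33\right) + 58\right) + \frac{73}{8}} = \frac{841217}{\left(- 3 \left(7 + 3\right) - 11\right) \left(-64 + 58\right) + \frac{73}{8}} = \frac{841217}{\left(\left(-3\right) 10 - 11\right) \left(-6\right) + \frac{73}{8}} = \frac{841217}{\left(-30 - 11\right) \left(-6\right) + \frac{73}{8}} = \frac{841217}{\left(-41\right) \left(-6\right) + \frac{73}{8}} = \frac{841217}{246 + \frac{73}{8}} = \frac{841217}{\frac{2041}{8}} = 841217 \cdot \frac{8}{2041} = \frac{517672}{157}$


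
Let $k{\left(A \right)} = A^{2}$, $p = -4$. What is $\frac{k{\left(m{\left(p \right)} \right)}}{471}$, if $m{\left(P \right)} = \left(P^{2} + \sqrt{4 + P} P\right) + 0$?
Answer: $\frac{256}{471} \approx 0.54352$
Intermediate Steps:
$m{\left(P \right)} = P^{2} + P \sqrt{4 + P}$ ($m{\left(P \right)} = \left(P^{2} + P \sqrt{4 + P}\right) + 0 = P^{2} + P \sqrt{4 + P}$)
$\frac{k{\left(m{\left(p \right)} \right)}}{471} = \frac{\left(- 4 \left(-4 + \sqrt{4 - 4}\right)\right)^{2}}{471} = \left(- 4 \left(-4 + \sqrt{0}\right)\right)^{2} \cdot \frac{1}{471} = \left(- 4 \left(-4 + 0\right)\right)^{2} \cdot \frac{1}{471} = \left(\left(-4\right) \left(-4\right)\right)^{2} \cdot \frac{1}{471} = 16^{2} \cdot \frac{1}{471} = 256 \cdot \frac{1}{471} = \frac{256}{471}$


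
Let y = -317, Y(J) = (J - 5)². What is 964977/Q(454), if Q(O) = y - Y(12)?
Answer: -321659/122 ≈ -2636.6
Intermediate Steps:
Y(J) = (-5 + J)²
Q(O) = -366 (Q(O) = -317 - (-5 + 12)² = -317 - 1*7² = -317 - 1*49 = -317 - 49 = -366)
964977/Q(454) = 964977/(-366) = 964977*(-1/366) = -321659/122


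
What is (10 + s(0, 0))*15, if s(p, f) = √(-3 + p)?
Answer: 150 + 15*I*√3 ≈ 150.0 + 25.981*I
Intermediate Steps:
(10 + s(0, 0))*15 = (10 + √(-3 + 0))*15 = (10 + √(-3))*15 = (10 + I*√3)*15 = 150 + 15*I*√3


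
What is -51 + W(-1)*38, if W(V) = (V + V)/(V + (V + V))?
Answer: -77/3 ≈ -25.667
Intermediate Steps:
W(V) = 2/3 (W(V) = (2*V)/(V + 2*V) = (2*V)/((3*V)) = (2*V)*(1/(3*V)) = 2/3)
-51 + W(-1)*38 = -51 + (2/3)*38 = -51 + 76/3 = -77/3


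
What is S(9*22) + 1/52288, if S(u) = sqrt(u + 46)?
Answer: 1/52288 + 2*sqrt(61) ≈ 15.621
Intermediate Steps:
S(u) = sqrt(46 + u)
S(9*22) + 1/52288 = sqrt(46 + 9*22) + 1/52288 = sqrt(46 + 198) + 1/52288 = sqrt(244) + 1/52288 = 2*sqrt(61) + 1/52288 = 1/52288 + 2*sqrt(61)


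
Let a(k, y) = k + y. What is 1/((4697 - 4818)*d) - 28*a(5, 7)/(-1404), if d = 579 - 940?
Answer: 1223185/5110677 ≈ 0.23934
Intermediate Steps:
d = -361
1/((4697 - 4818)*d) - 28*a(5, 7)/(-1404) = 1/((4697 - 4818)*(-361)) - 28*(5 + 7)/(-1404) = -1/361/(-121) - 28*12*(-1/1404) = -1/121*(-1/361) - 336*(-1/1404) = 1/43681 + 28/117 = 1223185/5110677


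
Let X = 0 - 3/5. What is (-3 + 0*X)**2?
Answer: 9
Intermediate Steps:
X = -3/5 (X = 0 - 3/5 = -3/5 ≈ -0.60000)
(-3 + 0*X)**2 = (-3 + 0*(-3/5))**2 = (-3 + 0)**2 = (-3)**2 = 9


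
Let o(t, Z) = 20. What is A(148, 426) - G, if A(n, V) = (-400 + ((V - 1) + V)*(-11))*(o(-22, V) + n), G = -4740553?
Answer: 3100705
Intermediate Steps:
A(n, V) = (-389 - 22*V)*(20 + n) (A(n, V) = (-400 + ((V - 1) + V)*(-11))*(20 + n) = (-400 + ((-1 + V) + V)*(-11))*(20 + n) = (-400 + (-1 + 2*V)*(-11))*(20 + n) = (-400 + (11 - 22*V))*(20 + n) = (-389 - 22*V)*(20 + n))
A(148, 426) - G = (-7780 - 440*426 - 389*148 - 22*426*148) - 1*(-4740553) = (-7780 - 187440 - 57572 - 1387056) + 4740553 = -1639848 + 4740553 = 3100705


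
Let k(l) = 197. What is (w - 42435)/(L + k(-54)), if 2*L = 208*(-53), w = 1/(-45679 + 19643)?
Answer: 1104837661/138381340 ≈ 7.9840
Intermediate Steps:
w = -1/26036 (w = 1/(-26036) = -1/26036 ≈ -3.8408e-5)
L = -5512 (L = (208*(-53))/2 = (½)*(-11024) = -5512)
(w - 42435)/(L + k(-54)) = (-1/26036 - 42435)/(-5512 + 197) = -1104837661/26036/(-5315) = -1104837661/26036*(-1/5315) = 1104837661/138381340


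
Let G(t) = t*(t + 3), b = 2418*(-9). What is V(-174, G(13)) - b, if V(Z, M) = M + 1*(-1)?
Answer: 21969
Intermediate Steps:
b = -21762
G(t) = t*(3 + t)
V(Z, M) = -1 + M (V(Z, M) = M - 1 = -1 + M)
V(-174, G(13)) - b = (-1 + 13*(3 + 13)) - 1*(-21762) = (-1 + 13*16) + 21762 = (-1 + 208) + 21762 = 207 + 21762 = 21969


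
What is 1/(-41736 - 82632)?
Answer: -1/124368 ≈ -8.0407e-6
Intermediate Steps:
1/(-41736 - 82632) = 1/(-124368) = -1/124368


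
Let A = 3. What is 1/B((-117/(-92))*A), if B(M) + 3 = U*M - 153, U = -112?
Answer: -23/13416 ≈ -0.0017144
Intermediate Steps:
B(M) = -156 - 112*M (B(M) = -3 + (-112*M - 153) = -3 + (-153 - 112*M) = -156 - 112*M)
1/B((-117/(-92))*A) = 1/(-156 - 112*(-117/(-92))*3) = 1/(-156 - 112*(-117*(-1/92))*3) = 1/(-156 - 3276*3/23) = 1/(-156 - 112*351/92) = 1/(-156 - 9828/23) = 1/(-13416/23) = -23/13416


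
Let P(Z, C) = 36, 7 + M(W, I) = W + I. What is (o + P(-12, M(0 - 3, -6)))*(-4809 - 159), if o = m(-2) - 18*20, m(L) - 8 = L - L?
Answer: 1569888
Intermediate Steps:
m(L) = 8 (m(L) = 8 + (L - L) = 8 + 0 = 8)
M(W, I) = -7 + I + W (M(W, I) = -7 + (W + I) = -7 + (I + W) = -7 + I + W)
o = -352 (o = 8 - 18*20 = 8 - 360 = -352)
(o + P(-12, M(0 - 3, -6)))*(-4809 - 159) = (-352 + 36)*(-4809 - 159) = -316*(-4968) = 1569888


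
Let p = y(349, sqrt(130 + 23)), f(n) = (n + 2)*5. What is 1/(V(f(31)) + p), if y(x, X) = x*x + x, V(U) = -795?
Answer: 1/121355 ≈ 8.2403e-6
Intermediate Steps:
f(n) = 10 + 5*n (f(n) = (2 + n)*5 = 10 + 5*n)
y(x, X) = x + x**2 (y(x, X) = x**2 + x = x + x**2)
p = 122150 (p = 349*(1 + 349) = 349*350 = 122150)
1/(V(f(31)) + p) = 1/(-795 + 122150) = 1/121355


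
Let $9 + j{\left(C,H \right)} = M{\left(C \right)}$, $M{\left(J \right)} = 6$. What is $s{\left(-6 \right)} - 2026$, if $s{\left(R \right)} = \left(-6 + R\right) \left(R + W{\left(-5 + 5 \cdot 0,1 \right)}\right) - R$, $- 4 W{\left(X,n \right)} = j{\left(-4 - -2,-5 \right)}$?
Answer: $-1957$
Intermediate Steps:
$j{\left(C,H \right)} = -3$ ($j{\left(C,H \right)} = -9 + 6 = -3$)
$W{\left(X,n \right)} = \frac{3}{4}$ ($W{\left(X,n \right)} = \left(- \frac{1}{4}\right) \left(-3\right) = \frac{3}{4}$)
$s{\left(R \right)} = - R + \left(-6 + R\right) \left(\frac{3}{4} + R\right)$ ($s{\left(R \right)} = \left(-6 + R\right) \left(R + \frac{3}{4}\right) - R = \left(-6 + R\right) \left(\frac{3}{4} + R\right) - R = - R + \left(-6 + R\right) \left(\frac{3}{4} + R\right)$)
$s{\left(-6 \right)} - 2026 = \left(- \frac{9}{2} + \left(-6\right)^{2} - - \frac{75}{2}\right) - 2026 = \left(- \frac{9}{2} + 36 + \frac{75}{2}\right) - 2026 = 69 - 2026 = -1957$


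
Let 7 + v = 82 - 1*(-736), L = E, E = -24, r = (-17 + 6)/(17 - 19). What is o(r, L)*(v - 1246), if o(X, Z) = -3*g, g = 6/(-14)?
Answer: -3915/7 ≈ -559.29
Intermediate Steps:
r = 11/2 (r = -11/(-2) = -11*(-1/2) = 11/2 ≈ 5.5000)
g = -3/7 (g = 6*(-1/14) = -3/7 ≈ -0.42857)
L = -24
o(X, Z) = 9/7 (o(X, Z) = -3*(-3/7) = 9/7)
v = 811 (v = -7 + (82 - 1*(-736)) = -7 + (82 + 736) = -7 + 818 = 811)
o(r, L)*(v - 1246) = 9*(811 - 1246)/7 = (9/7)*(-435) = -3915/7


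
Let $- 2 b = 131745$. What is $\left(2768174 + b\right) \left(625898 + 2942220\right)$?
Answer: $9642130623577$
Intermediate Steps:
$b = - \frac{131745}{2}$ ($b = \left(- \frac{1}{2}\right) 131745 = - \frac{131745}{2} \approx -65873.0$)
$\left(2768174 + b\right) \left(625898 + 2942220\right) = \left(2768174 - \frac{131745}{2}\right) \left(625898 + 2942220\right) = \frac{5404603}{2} \cdot 3568118 = 9642130623577$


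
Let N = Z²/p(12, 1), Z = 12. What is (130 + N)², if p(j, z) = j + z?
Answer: 3363556/169 ≈ 19903.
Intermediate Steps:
N = 144/13 (N = 12²/(12 + 1) = 144/13 ≈ 11.077)
(130 + N)² = (130 + 144/13)² = (1834/13)² = 3363556/169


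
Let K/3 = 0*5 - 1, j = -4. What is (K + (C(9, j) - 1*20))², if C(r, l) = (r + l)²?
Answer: 4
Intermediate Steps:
C(r, l) = (l + r)²
K = -3 (K = 3*(0*5 - 1) = 3*(0 - 1) = 3*(-1) = -3)
(K + (C(9, j) - 1*20))² = (-3 + ((-4 + 9)² - 1*20))² = (-3 + (5² - 20))² = (-3 + (25 - 20))² = (-3 + 5)² = 2² = 4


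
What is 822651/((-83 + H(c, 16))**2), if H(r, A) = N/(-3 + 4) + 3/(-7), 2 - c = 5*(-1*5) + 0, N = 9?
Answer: 40309899/271441 ≈ 148.50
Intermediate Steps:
c = 27 (c = 2 - (5*(-1*5) + 0) = 2 - (5*(-5) + 0) = 2 - (-25 + 0) = 2 - 1*(-25) = 2 + 25 = 27)
H(r, A) = 60/7 (H(r, A) = 9/(-3 + 4) + 3/(-7) = 9/1 + 3*(-1/7) = 9*1 - 3/7 = 9 - 3/7 = 60/7)
822651/((-83 + H(c, 16))**2) = 822651/((-83 + 60/7)**2) = 822651/((-521/7)**2) = 822651/(271441/49) = 822651*(49/271441) = 40309899/271441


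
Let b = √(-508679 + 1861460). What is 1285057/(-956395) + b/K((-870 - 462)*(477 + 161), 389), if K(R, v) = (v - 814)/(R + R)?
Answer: -1285057/956395 + 15296688*√16701/425 ≈ 4.6514e+6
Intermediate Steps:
b = 9*√16701 (b = √1352781 = 9*√16701 ≈ 1163.1)
K(R, v) = (-814 + v)/(2*R) (K(R, v) = (-814 + v)/((2*R)) = (-814 + v)*(1/(2*R)) = (-814 + v)/(2*R))
1285057/(-956395) + b/K((-870 - 462)*(477 + 161), 389) = 1285057/(-956395) + (9*√16701)/(((-814 + 389)/(2*(((-870 - 462)*(477 + 161)))))) = 1285057*(-1/956395) + (9*√16701)/(((½)*(-425)/(-1332*638))) = -1285057/956395 + (9*√16701)/(((½)*(-425)/(-849816))) = -1285057/956395 + (9*√16701)/(((½)*(-1/849816)*(-425))) = -1285057/956395 + (9*√16701)/(425/1699632) = -1285057/956395 + (9*√16701)*(1699632/425) = -1285057/956395 + 15296688*√16701/425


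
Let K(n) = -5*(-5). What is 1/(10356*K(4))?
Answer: 1/258900 ≈ 3.8625e-6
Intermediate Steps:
K(n) = 25
1/(10356*K(4)) = 1/(10356*25) = 1/258900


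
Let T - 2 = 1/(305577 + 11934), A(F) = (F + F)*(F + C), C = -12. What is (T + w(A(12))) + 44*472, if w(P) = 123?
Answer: 6633757324/317511 ≈ 20893.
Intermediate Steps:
A(F) = 2*F*(-12 + F) (A(F) = (F + F)*(F - 12) = (2*F)*(-12 + F) = 2*F*(-12 + F))
T = 635023/317511 (T = 2 + 1/(305577 + 11934) = 2 + 1/317511 = 635023/317511 ≈ 2.0000)
(T + w(A(12))) + 44*472 = (635023/317511 + 123) + 44*472 = 39688876/317511 + 20768 = 6633757324/317511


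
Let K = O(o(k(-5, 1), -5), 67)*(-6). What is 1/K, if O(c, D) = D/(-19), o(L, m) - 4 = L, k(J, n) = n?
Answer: 19/402 ≈ 0.047264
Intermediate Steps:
o(L, m) = 4 + L
O(c, D) = -D/19 (O(c, D) = D*(-1/19) = -D/19)
K = 402/19 (K = -1/19*67*(-6) = -67/19*(-6) = 402/19 ≈ 21.158)
1/K = 1/(402/19) = 19/402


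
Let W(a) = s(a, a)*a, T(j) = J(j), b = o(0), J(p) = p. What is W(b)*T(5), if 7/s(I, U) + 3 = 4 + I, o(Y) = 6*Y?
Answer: 0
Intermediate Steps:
s(I, U) = 7/(1 + I) (s(I, U) = 7/(-3 + (4 + I)) = 7/(1 + I))
b = 0 (b = 6*0 = 0)
T(j) = j
W(a) = 7*a/(1 + a) (W(a) = (7/(1 + a))*a = 7*a/(1 + a))
W(b)*T(5) = (7*0/(1 + 0))*5 = (7*0/1)*5 = (7*0*1)*5 = 0*5 = 0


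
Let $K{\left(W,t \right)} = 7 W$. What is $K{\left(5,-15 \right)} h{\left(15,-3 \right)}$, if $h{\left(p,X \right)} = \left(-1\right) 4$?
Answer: $-140$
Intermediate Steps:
$h{\left(p,X \right)} = -4$
$K{\left(5,-15 \right)} h{\left(15,-3 \right)} = 7 \cdot 5 \left(-4\right) = 35 \left(-4\right) = -140$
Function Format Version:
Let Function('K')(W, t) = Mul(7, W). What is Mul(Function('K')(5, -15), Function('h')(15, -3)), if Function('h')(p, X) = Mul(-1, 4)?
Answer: -140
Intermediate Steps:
Function('h')(p, X) = -4
Mul(Function('K')(5, -15), Function('h')(15, -3)) = Mul(Mul(7, 5), -4) = Mul(35, -4) = -140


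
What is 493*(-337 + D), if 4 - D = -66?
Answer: -131631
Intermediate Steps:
D = 70 (D = 4 - 1*(-66) = 4 + 66 = 70)
493*(-337 + D) = 493*(-337 + 70) = 493*(-267) = -131631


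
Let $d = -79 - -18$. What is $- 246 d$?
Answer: $15006$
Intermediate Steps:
$d = -61$ ($d = -79 + 18 = -61$)
$- 246 d = \left(-246\right) \left(-61\right) = 15006$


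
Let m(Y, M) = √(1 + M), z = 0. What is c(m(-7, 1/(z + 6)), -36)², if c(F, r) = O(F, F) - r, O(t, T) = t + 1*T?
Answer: (108 + √42)²/9 ≈ 1456.2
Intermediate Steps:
O(t, T) = T + t (O(t, T) = t + T = T + t)
c(F, r) = -r + 2*F (c(F, r) = (F + F) - r = 2*F - r = -r + 2*F)
c(m(-7, 1/(z + 6)), -36)² = (-1*(-36) + 2*√(1 + 1/(0 + 6)))² = (36 + 2*√(1 + 1/6))² = (36 + 2*√(1 + ⅙))² = (36 + 2*√(7/6))² = (36 + 2*(√42/6))² = (36 + √42/3)²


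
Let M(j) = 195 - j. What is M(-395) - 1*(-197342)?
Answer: 197932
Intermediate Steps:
M(-395) - 1*(-197342) = (195 - 1*(-395)) - 1*(-197342) = (195 + 395) + 197342 = 590 + 197342 = 197932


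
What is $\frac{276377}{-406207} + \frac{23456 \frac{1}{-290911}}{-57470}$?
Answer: $- \frac{2310321115963849}{3395617380320095} \approx -0.68038$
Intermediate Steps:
$\frac{276377}{-406207} + \frac{23456 \frac{1}{-290911}}{-57470} = 276377 \left(- \frac{1}{406207}\right) + 23456 \left(- \frac{1}{290911}\right) \left(- \frac{1}{57470}\right) = - \frac{276377}{406207} - - \frac{11728}{8359327585} = - \frac{276377}{406207} + \frac{11728}{8359327585} = - \frac{2310321115963849}{3395617380320095}$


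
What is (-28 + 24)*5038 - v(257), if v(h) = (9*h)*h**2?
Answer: -152791489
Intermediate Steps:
v(h) = 9*h**3
(-28 + 24)*5038 - v(257) = (-28 + 24)*5038 - 9*257**3 = -4*5038 - 9*16974593 = -20152 - 1*152771337 = -20152 - 152771337 = -152791489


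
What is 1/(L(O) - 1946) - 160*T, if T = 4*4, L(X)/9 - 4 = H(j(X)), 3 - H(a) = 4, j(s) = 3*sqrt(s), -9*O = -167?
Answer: -4912641/1919 ≈ -2560.0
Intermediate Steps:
O = 167/9 (O = -1/9*(-167) = 167/9 ≈ 18.556)
H(a) = -1 (H(a) = 3 - 1*4 = 3 - 4 = -1)
L(X) = 27 (L(X) = 36 + 9*(-1) = 36 - 9 = 27)
T = 16
1/(L(O) - 1946) - 160*T = 1/(27 - 1946) - 160*16 = 1/(-1919) - 1*2560 = -1/1919 - 2560 = -4912641/1919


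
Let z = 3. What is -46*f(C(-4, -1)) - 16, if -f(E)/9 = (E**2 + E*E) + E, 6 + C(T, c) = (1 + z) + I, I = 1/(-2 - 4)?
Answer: 2974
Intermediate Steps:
I = -1/6 (I = 1/(-6) = -1/6 ≈ -0.16667)
C(T, c) = -13/6 (C(T, c) = -6 + ((1 + 3) - 1/6) = -6 + (4 - 1/6) = -6 + 23/6 = -13/6)
f(E) = -18*E**2 - 9*E (f(E) = -9*((E**2 + E*E) + E) = -9*((E**2 + E**2) + E) = -9*(2*E**2 + E) = -9*(E + 2*E**2) = -18*E**2 - 9*E)
-46*f(C(-4, -1)) - 16 = -(-414)*(-13)*(1 + 2*(-13/6))/6 - 16 = -(-414)*(-13)*(1 - 13/3)/6 - 16 = -(-414)*(-13)*(-10)/(6*3) - 16 = -46*(-65) - 16 = 2990 - 16 = 2974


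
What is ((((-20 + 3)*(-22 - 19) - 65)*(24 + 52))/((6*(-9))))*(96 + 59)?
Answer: -3722480/27 ≈ -1.3787e+5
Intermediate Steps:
((((-20 + 3)*(-22 - 19) - 65)*(24 + 52))/((6*(-9))))*(96 + 59) = (((-17*(-41) - 65)*76)/(-54))*155 = (((697 - 65)*76)*(-1/54))*155 = ((632*76)*(-1/54))*155 = (48032*(-1/54))*155 = -24016/27*155 = -3722480/27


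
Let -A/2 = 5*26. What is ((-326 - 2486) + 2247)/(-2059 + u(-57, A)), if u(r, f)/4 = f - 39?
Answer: 113/651 ≈ 0.17358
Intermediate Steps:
A = -260 (A = -10*26 = -2*130 = -260)
u(r, f) = -156 + 4*f (u(r, f) = 4*(f - 39) = 4*(-39 + f) = -156 + 4*f)
((-326 - 2486) + 2247)/(-2059 + u(-57, A)) = ((-326 - 2486) + 2247)/(-2059 + (-156 + 4*(-260))) = (-2812 + 2247)/(-2059 + (-156 - 1040)) = -565/(-2059 - 1196) = -565/(-3255) = -565*(-1/3255) = 113/651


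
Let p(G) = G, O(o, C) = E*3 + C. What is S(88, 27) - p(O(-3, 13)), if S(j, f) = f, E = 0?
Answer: 14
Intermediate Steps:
O(o, C) = C (O(o, C) = 0*3 + C = 0 + C = C)
S(88, 27) - p(O(-3, 13)) = 27 - 1*13 = 27 - 13 = 14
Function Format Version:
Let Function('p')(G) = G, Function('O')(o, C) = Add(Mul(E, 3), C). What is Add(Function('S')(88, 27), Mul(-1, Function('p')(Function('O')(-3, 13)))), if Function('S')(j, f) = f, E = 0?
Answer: 14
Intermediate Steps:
Function('O')(o, C) = C (Function('O')(o, C) = Add(Mul(0, 3), C) = Add(0, C) = C)
Add(Function('S')(88, 27), Mul(-1, Function('p')(Function('O')(-3, 13)))) = Add(27, Mul(-1, 13)) = Add(27, -13) = 14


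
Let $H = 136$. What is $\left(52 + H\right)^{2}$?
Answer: $35344$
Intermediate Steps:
$\left(52 + H\right)^{2} = \left(52 + 136\right)^{2} = 188^{2} = 35344$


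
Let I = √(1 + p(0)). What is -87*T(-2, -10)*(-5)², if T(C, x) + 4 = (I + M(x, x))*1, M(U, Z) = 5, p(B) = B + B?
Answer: -4350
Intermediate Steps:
p(B) = 2*B
I = 1 (I = √(1 + 2*0) = √(1 + 0) = √1 = 1)
T(C, x) = 2 (T(C, x) = -4 + (1 + 5)*1 = -4 + 6*1 = -4 + 6 = 2)
-87*T(-2, -10)*(-5)² = -87*2*(-5)² = -174*25 = -4350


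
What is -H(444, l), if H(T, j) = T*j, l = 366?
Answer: -162504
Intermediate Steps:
-H(444, l) = -444*366 = -1*162504 = -162504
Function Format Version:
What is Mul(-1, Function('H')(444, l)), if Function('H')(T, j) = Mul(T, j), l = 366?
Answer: -162504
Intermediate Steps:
Mul(-1, Function('H')(444, l)) = Mul(-1, Mul(444, 366)) = Mul(-1, 162504) = -162504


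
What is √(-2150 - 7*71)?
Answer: I*√2647 ≈ 51.449*I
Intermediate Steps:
√(-2150 - 7*71) = √(-2150 - 497) = √(-2647) = I*√2647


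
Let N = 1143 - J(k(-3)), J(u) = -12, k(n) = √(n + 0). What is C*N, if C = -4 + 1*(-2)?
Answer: -6930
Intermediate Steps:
k(n) = √n
C = -6 (C = -4 - 2 = -6)
N = 1155 (N = 1143 - 1*(-12) = 1143 + 12 = 1155)
C*N = -6*1155 = -6930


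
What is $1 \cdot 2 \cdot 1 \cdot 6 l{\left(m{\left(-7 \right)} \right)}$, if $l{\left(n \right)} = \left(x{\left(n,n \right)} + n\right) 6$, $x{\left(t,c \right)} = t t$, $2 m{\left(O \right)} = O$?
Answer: $630$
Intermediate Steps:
$m{\left(O \right)} = \frac{O}{2}$
$x{\left(t,c \right)} = t^{2}$
$l{\left(n \right)} = 6 n + 6 n^{2}$ ($l{\left(n \right)} = \left(n^{2} + n\right) 6 = \left(n + n^{2}\right) 6 = 6 n + 6 n^{2}$)
$1 \cdot 2 \cdot 1 \cdot 6 l{\left(m{\left(-7 \right)} \right)} = 1 \cdot 2 \cdot 1 \cdot 6 \cdot 6 \cdot \frac{1}{2} \left(-7\right) \left(1 + \frac{1}{2} \left(-7\right)\right) = 2 \cdot 1 \cdot 6 \cdot 6 \left(- \frac{7}{2}\right) \left(1 - \frac{7}{2}\right) = 2 \cdot 6 \cdot 6 \left(- \frac{7}{2}\right) \left(- \frac{5}{2}\right) = 12 \cdot \frac{105}{2} = 630$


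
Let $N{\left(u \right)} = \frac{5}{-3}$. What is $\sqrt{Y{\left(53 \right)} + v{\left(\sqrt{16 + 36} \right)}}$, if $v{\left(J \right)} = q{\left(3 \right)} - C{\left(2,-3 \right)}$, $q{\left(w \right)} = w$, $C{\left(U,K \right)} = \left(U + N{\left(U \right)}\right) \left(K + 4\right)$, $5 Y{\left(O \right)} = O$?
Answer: $\frac{\sqrt{2985}}{15} \approx 3.6423$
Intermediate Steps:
$N{\left(u \right)} = - \frac{5}{3}$ ($N{\left(u \right)} = 5 \left(- \frac{1}{3}\right) = - \frac{5}{3}$)
$Y{\left(O \right)} = \frac{O}{5}$
$C{\left(U,K \right)} = \left(4 + K\right) \left(- \frac{5}{3} + U\right)$ ($C{\left(U,K \right)} = \left(U - \frac{5}{3}\right) \left(K + 4\right) = \left(- \frac{5}{3} + U\right) \left(4 + K\right) = \left(4 + K\right) \left(- \frac{5}{3} + U\right)$)
$v{\left(J \right)} = \frac{8}{3}$ ($v{\left(J \right)} = 3 - \left(- \frac{20}{3} + 4 \cdot 2 - -5 - 6\right) = 3 - \left(- \frac{20}{3} + 8 + 5 - 6\right) = 3 - \frac{1}{3} = \frac{8}{3}$)
$\sqrt{Y{\left(53 \right)} + v{\left(\sqrt{16 + 36} \right)}} = \sqrt{\frac{1}{5} \cdot 53 + \frac{8}{3}} = \sqrt{\frac{53}{5} + \frac{8}{3}} = \sqrt{\frac{199}{15}} = \frac{\sqrt{2985}}{15}$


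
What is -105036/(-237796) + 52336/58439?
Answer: 4645872565/3474140111 ≈ 1.3373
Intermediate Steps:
-105036/(-237796) + 52336/58439 = -105036*(-1/237796) + 52336*(1/58439) = 26259/59449 + 52336/58439 = 4645872565/3474140111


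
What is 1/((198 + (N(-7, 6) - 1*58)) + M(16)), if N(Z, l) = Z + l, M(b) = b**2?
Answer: 1/395 ≈ 0.0025316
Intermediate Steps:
1/((198 + (N(-7, 6) - 1*58)) + M(16)) = 1/((198 + ((-7 + 6) - 1*58)) + 16**2) = 1/((198 + (-1 - 58)) + 256) = 1/((198 - 59) + 256) = 1/(139 + 256) = 1/395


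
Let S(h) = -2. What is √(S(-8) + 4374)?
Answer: 2*√1093 ≈ 66.121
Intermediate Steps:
√(S(-8) + 4374) = √(-2 + 4374) = √4372 = 2*√1093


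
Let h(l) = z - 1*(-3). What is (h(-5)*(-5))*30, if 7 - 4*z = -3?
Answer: -825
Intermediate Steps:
z = 5/2 (z = 7/4 - 1/4*(-3) = 7/4 + 3/4 = 5/2 ≈ 2.5000)
h(l) = 11/2 (h(l) = 5/2 - 1*(-3) = 5/2 + 3 = 11/2)
(h(-5)*(-5))*30 = ((11/2)*(-5))*30 = -55/2*30 = -825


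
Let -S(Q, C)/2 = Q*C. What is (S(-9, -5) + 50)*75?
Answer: -3000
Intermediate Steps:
S(Q, C) = -2*C*Q (S(Q, C) = -2*Q*C = -2*C*Q)
(S(-9, -5) + 50)*75 = (-2*(-5)*(-9) + 50)*75 = (-90 + 50)*75 = -40*75 = -3000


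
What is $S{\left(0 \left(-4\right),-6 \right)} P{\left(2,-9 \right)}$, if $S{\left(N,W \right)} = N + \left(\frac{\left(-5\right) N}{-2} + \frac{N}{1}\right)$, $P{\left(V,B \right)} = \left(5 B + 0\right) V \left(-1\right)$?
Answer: $0$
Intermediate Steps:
$P{\left(V,B \right)} = - 5 B V$ ($P{\left(V,B \right)} = 5 B V \left(-1\right) = - 5 B V$)
$S{\left(N,W \right)} = \frac{9 N}{2}$ ($S{\left(N,W \right)} = N + \left(- 5 N \left(- \frac{1}{2}\right) + N 1\right) = N + \left(\frac{5 N}{2} + N\right) = N + \frac{7 N}{2} = \frac{9 N}{2}$)
$S{\left(0 \left(-4\right),-6 \right)} P{\left(2,-9 \right)} = \frac{9 \cdot 0 \left(-4\right)}{2} \left(\left(-5\right) \left(-9\right) 2\right) = \frac{9}{2} \cdot 0 \cdot 90 = 0 \cdot 90 = 0$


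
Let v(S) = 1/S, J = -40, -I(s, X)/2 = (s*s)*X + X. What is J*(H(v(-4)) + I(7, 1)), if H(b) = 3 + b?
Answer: 3890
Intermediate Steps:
I(s, X) = -2*X - 2*X*s² (I(s, X) = -2*((s*s)*X + X) = -2*(s²*X + X) = -2*(X*s² + X) = -2*(X + X*s²) = -2*X - 2*X*s²)
v(S) = 1/S
J*(H(v(-4)) + I(7, 1)) = -40*((3 + 1/(-4)) - 2*1*(1 + 7²)) = -40*((3 - ¼) - 2*1*(1 + 49)) = -40*(11/4 - 2*1*50) = -40*(11/4 - 100) = -40*(-389/4) = 3890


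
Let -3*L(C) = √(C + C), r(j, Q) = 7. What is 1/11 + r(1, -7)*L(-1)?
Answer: 1/11 - 7*I*√2/3 ≈ 0.090909 - 3.2998*I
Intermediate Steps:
L(C) = -√2*√C/3 (L(C) = -√(C + C)/3 = -√2*√C/3)
1/11 + r(1, -7)*L(-1) = 1/11 + 7*(-√2*√(-1)/3) = 1/11 + 7*(-√2*I/3) = 1/11 + 7*(-I*√2/3) = 1/11 - 7*I*√2/3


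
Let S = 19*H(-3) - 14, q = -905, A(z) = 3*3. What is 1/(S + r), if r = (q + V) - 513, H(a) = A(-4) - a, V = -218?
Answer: -1/1422 ≈ -0.00070324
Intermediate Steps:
A(z) = 9
H(a) = 9 - a
S = 214 (S = 19*(9 - 1*(-3)) - 14 = 19*(9 + 3) - 14 = 19*12 - 14 = 228 - 14 = 214)
r = -1636 (r = (-905 - 218) - 513 = -1123 - 513 = -1636)
1/(S + r) = 1/(214 - 1636) = 1/(-1422) = -1/1422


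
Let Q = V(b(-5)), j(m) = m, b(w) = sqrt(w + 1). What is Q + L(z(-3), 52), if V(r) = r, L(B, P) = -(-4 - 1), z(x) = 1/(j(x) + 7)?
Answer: 5 + 2*I ≈ 5.0 + 2.0*I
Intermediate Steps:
b(w) = sqrt(1 + w)
z(x) = 1/(7 + x) (z(x) = 1/(x + 7) = 1/(7 + x))
L(B, P) = 5 (L(B, P) = -1*(-5) = 5)
Q = 2*I (Q = sqrt(1 - 5) = sqrt(-4) = 2*I ≈ 2.0*I)
Q + L(z(-3), 52) = 2*I + 5 = 5 + 2*I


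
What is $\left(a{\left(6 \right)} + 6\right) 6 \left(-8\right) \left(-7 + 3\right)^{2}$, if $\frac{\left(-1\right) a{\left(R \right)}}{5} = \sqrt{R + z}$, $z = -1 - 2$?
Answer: $-4608 + 3840 \sqrt{3} \approx 2043.1$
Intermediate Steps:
$z = -3$ ($z = -1 - 2 = -3$)
$a{\left(R \right)} = - 5 \sqrt{-3 + R}$ ($a{\left(R \right)} = - 5 \sqrt{R - 3} = - 5 \sqrt{-3 + R}$)
$\left(a{\left(6 \right)} + 6\right) 6 \left(-8\right) \left(-7 + 3\right)^{2} = \left(- 5 \sqrt{-3 + 6} + 6\right) 6 \left(-8\right) \left(-7 + 3\right)^{2} = \left(- 5 \sqrt{3} + 6\right) 6 \left(-8\right) \left(-4\right)^{2} = \left(6 - 5 \sqrt{3}\right) 6 \left(-8\right) 16 = \left(36 - 30 \sqrt{3}\right) \left(-8\right) 16 = \left(-288 + 240 \sqrt{3}\right) 16 = -4608 + 3840 \sqrt{3}$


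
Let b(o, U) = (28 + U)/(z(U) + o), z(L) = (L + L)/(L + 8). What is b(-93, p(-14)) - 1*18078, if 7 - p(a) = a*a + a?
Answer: -274417569/15181 ≈ -18076.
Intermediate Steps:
p(a) = 7 - a - a² (p(a) = 7 - (a*a + a) = 7 - (a² + a) = 7 - (a + a²) = 7 + (-a - a²) = 7 - a - a²)
z(L) = 2*L/(8 + L) (z(L) = (2*L)/(8 + L) = 2*L/(8 + L))
b(o, U) = (28 + U)/(o + 2*U/(8 + U)) (b(o, U) = (28 + U)/(2*U/(8 + U) + o) = (28 + U)/(o + 2*U/(8 + U)))
b(-93, p(-14)) - 1*18078 = (8 + (7 - 1*(-14) - 1*(-14)²))*(28 + (7 - 1*(-14) - 1*(-14)²))/(2*(7 - 1*(-14) - 1*(-14)²) - 93*(8 + (7 - 1*(-14) - 1*(-14)²))) - 1*18078 = (8 + (7 + 14 - 1*196))*(28 + (7 + 14 - 1*196))/(2*(7 + 14 - 1*196) - 93*(8 + (7 + 14 - 1*196))) - 18078 = (8 + (7 + 14 - 196))*(28 + (7 + 14 - 196))/(2*(7 + 14 - 196) - 93*(8 + (7 + 14 - 196))) - 18078 = (8 - 175)*(28 - 175)/(2*(-175) - 93*(8 - 175)) - 18078 = -167*(-147)/(-350 - 93*(-167)) - 18078 = -167*(-147)/(-350 + 15531) - 18078 = -167*(-147)/15181 - 18078 = (1/15181)*(-167)*(-147) - 18078 = 24549/15181 - 18078 = -274417569/15181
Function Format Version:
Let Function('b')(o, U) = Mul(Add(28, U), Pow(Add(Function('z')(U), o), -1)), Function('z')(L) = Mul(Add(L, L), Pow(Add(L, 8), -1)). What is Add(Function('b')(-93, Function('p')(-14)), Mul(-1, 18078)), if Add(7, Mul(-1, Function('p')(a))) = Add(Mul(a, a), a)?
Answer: Rational(-274417569, 15181) ≈ -18076.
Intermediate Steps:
Function('p')(a) = Add(7, Mul(-1, a), Mul(-1, Pow(a, 2))) (Function('p')(a) = Add(7, Mul(-1, Add(Mul(a, a), a))) = Add(7, Mul(-1, Add(Pow(a, 2), a))) = Add(7, Mul(-1, Add(a, Pow(a, 2)))) = Add(7, Add(Mul(-1, a), Mul(-1, Pow(a, 2)))) = Add(7, Mul(-1, a), Mul(-1, Pow(a, 2))))
Function('z')(L) = Mul(2, L, Pow(Add(8, L), -1)) (Function('z')(L) = Mul(Mul(2, L), Pow(Add(8, L), -1)) = Mul(2, L, Pow(Add(8, L), -1)))
Function('b')(o, U) = Mul(Pow(Add(o, Mul(2, U, Pow(Add(8, U), -1))), -1), Add(28, U)) (Function('b')(o, U) = Mul(Add(28, U), Pow(Add(Mul(2, U, Pow(Add(8, U), -1)), o), -1)) = Mul(Add(28, U), Pow(Add(o, Mul(2, U, Pow(Add(8, U), -1))), -1)) = Mul(Pow(Add(o, Mul(2, U, Pow(Add(8, U), -1))), -1), Add(28, U)))
Add(Function('b')(-93, Function('p')(-14)), Mul(-1, 18078)) = Add(Mul(Pow(Add(Mul(2, Add(7, Mul(-1, -14), Mul(-1, Pow(-14, 2)))), Mul(-93, Add(8, Add(7, Mul(-1, -14), Mul(-1, Pow(-14, 2)))))), -1), Add(8, Add(7, Mul(-1, -14), Mul(-1, Pow(-14, 2)))), Add(28, Add(7, Mul(-1, -14), Mul(-1, Pow(-14, 2))))), Mul(-1, 18078)) = Add(Mul(Pow(Add(Mul(2, Add(7, 14, Mul(-1, 196))), Mul(-93, Add(8, Add(7, 14, Mul(-1, 196))))), -1), Add(8, Add(7, 14, Mul(-1, 196))), Add(28, Add(7, 14, Mul(-1, 196)))), -18078) = Add(Mul(Pow(Add(Mul(2, Add(7, 14, -196)), Mul(-93, Add(8, Add(7, 14, -196)))), -1), Add(8, Add(7, 14, -196)), Add(28, Add(7, 14, -196))), -18078) = Add(Mul(Pow(Add(Mul(2, -175), Mul(-93, Add(8, -175))), -1), Add(8, -175), Add(28, -175)), -18078) = Add(Mul(Pow(Add(-350, Mul(-93, -167)), -1), -167, -147), -18078) = Add(Mul(Pow(Add(-350, 15531), -1), -167, -147), -18078) = Add(Mul(Pow(15181, -1), -167, -147), -18078) = Add(Mul(Rational(1, 15181), -167, -147), -18078) = Add(Rational(24549, 15181), -18078) = Rational(-274417569, 15181)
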